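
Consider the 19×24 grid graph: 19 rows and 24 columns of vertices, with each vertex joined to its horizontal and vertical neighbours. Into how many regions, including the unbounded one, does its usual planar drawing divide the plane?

415

The grid has V = 19·24 = 456 vertices and E = 19·23 + 24·18 = 869 edges.
F = 2 − V + E = 2 − 456 + 869 = 415.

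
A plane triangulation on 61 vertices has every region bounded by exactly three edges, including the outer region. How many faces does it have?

118

In a plane triangulation 3F = 2E and V − E + F = 2, so F = 2V − 4 = 2·61 − 4 = 118.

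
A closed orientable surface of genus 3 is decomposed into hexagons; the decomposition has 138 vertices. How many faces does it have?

71

χ = 2 − 2·3 = -4, and every face is a hexagon so 6F = 2E.
V − E + F = -4 with E = 6F/2 gives 138 − (6/2 − 1)·F = -4, so F = 71 and E = 213.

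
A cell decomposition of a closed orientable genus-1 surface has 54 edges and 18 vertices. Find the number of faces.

36

For a closed orientable surface of genus 1, χ = 2 − 2·1 = 0.
F = 0 − V + E = 0 − 18 + 54 = 36.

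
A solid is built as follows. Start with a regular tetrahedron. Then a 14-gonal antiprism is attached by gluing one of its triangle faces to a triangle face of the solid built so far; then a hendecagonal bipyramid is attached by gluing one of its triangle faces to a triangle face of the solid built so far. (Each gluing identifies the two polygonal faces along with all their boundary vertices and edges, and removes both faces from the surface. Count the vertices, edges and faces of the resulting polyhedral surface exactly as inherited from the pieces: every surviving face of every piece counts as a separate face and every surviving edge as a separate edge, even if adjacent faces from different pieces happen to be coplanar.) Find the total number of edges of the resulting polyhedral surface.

A regular tetrahedron: V=4, E=6, F=4.
Attach a 14-gonal antiprism (V=28, E=56, F=30) along a 3-gon: merge 3 vertices and 3 edges, delete both glued faces → V=29, E=59, F=32.
Attach a hendecagonal bipyramid (V=13, E=33, F=22) along a 3-gon: merge 3 vertices and 3 edges, delete both glued faces → V=39, E=89, F=52.
Check: V − E + F = 39 − 89 + 52 = 2.

89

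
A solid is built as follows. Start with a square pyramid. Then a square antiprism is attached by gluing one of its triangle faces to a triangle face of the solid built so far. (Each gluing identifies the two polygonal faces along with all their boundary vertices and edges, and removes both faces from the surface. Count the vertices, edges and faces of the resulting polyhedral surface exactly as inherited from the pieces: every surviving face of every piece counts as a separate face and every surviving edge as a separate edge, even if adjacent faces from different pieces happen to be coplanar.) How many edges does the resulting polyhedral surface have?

A square pyramid: V=5, E=8, F=5.
Attach a square antiprism (V=8, E=16, F=10) along a 3-gon: merge 3 vertices and 3 edges, delete both glued faces → V=10, E=21, F=13.
Check: V − E + F = 10 − 21 + 13 = 2.

21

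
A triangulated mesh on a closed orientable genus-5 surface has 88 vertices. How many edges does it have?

χ = 2 − 2·5 = -8, and every face is a triangle so 3F = 2E.
V − E + F = -8 with E = 3F/2 gives 88 − (3/2 − 1)·F = -8, so F = 192 and E = 288.

288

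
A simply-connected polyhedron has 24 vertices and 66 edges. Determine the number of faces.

44

Here V − E + F = 2.
F = 2 − V + E = 2 − 24 + 66 = 44.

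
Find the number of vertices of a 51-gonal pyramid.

52

A pyramid on an n-gon base has one n-gon and n triangles: V = 51 + 1 = 52, E = 2·51 = 102, F = 51 + 1 = 52.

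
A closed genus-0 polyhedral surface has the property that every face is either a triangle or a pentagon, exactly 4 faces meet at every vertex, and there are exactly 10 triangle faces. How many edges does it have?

20

Let x be the number of pentagons; then F = 10 + x.
Edge–face incidences: 2E = 3·10 + 5·x = 30 + 5x.
Every vertex has degree 4, so 4V = 2E.
Euler: V − E + F = 2 ⇒ (2E)/4 − E + (10 + x) = 2.
Multiply by 8: 2·(2E) − 4·(2E) + 8·(10 + x) = 16, i.e. 80 + 8x − 2·(30 + 5x) = 16.
Collecting terms: −2x + 20 = 16, so −2x = −4, so x = 2.
Then 2E = 30 + 5·2 = 40, so E = 20, V = 2E/4 = 10, F = 10 + 2 = 12.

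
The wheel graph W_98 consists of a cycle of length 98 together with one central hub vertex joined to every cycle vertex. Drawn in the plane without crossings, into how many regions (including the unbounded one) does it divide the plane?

99

W_98 has V = 98 + 1 = 99 vertices and E = 2·98 = 196 edges.
By Euler's formula F = 2 − V + E = 2 − 99 + 196 = 99.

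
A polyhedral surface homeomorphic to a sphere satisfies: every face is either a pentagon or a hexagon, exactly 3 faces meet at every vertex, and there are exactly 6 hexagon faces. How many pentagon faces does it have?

Let x be the number of pentagons; then F = 6 + x.
Edge–face incidences: 2E = 6·6 + 5·x = 36 + 5x.
Every vertex has degree 3, so 3V = 2E.
Euler: V − E + F = 2 ⇒ (2E)/3 − E + (6 + x) = 2.
Multiply by 6: 2·(2E) − 3·(2E) + 6·(6 + x) = 12, i.e. 36 + 6x − (36 + 5x) = 12.
Collecting terms: x = 12.
Then 2E = 36 + 5·12 = 96, so E = 48, V = 2E/3 = 32, F = 6 + 12 = 18.

12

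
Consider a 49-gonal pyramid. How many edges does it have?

98

A pyramid on an n-gon base has one n-gon and n triangles: V = 49 + 1 = 50, E = 2·49 = 98, F = 49 + 1 = 50.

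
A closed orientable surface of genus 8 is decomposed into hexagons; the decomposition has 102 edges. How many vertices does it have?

54

χ = 2 − 2·8 = -14, and every face is a hexagon so 6F = 2E.
F = 2E/6 = 34. Then V = -14 + E − F = -14 + 102 − 34 = 54.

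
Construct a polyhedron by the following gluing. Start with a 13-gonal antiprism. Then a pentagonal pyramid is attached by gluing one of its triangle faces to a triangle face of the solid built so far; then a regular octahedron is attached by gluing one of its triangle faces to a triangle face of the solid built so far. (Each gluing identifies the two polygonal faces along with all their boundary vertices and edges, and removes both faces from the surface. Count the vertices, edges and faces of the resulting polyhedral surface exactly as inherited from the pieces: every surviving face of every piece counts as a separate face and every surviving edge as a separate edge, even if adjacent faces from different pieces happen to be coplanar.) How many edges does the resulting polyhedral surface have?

A 13-gonal antiprism: V=26, E=52, F=28.
Attach a pentagonal pyramid (V=6, E=10, F=6) along a 3-gon: merge 3 vertices and 3 edges, delete both glued faces → V=29, E=59, F=32.
Attach a regular octahedron (V=6, E=12, F=8) along a 3-gon: merge 3 vertices and 3 edges, delete both glued faces → V=32, E=68, F=38.
Check: V − E + F = 32 − 68 + 38 = 2.

68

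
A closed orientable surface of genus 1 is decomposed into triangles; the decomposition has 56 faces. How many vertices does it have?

28

χ = 2 − 2·1 = 0, and every face is a triangle so 3F = 2E.
E = 3·56/2 = 84. Then V = 0 + E − F = 0 + 84 − 56 = 28.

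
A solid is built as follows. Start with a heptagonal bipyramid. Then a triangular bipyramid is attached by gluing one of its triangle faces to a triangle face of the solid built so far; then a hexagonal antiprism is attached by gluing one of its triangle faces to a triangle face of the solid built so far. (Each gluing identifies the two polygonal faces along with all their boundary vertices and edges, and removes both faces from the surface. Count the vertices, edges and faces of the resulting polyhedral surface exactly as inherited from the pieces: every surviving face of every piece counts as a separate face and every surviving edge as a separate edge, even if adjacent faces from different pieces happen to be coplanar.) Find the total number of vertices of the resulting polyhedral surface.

A heptagonal bipyramid: V=9, E=21, F=14.
Attach a triangular bipyramid (V=5, E=9, F=6) along a 3-gon: merge 3 vertices and 3 edges, delete both glued faces → V=11, E=27, F=18.
Attach a hexagonal antiprism (V=12, E=24, F=14) along a 3-gon: merge 3 vertices and 3 edges, delete both glued faces → V=20, E=48, F=30.
Check: V − E + F = 20 − 48 + 30 = 2.

20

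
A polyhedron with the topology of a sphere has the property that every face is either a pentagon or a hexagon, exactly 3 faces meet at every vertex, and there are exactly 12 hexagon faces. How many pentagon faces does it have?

12

Let x be the number of pentagons; then F = 12 + x.
Edge–face incidences: 2E = 6·12 + 5·x = 72 + 5x.
Every vertex has degree 3, so 3V = 2E.
Euler: V − E + F = 2 ⇒ (2E)/3 − E + (12 + x) = 2.
Multiply by 6: 2·(2E) − 3·(2E) + 6·(12 + x) = 12, i.e. 72 + 6x − (72 + 5x) = 12.
Collecting terms: x = 12.
Then 2E = 72 + 5·12 = 132, so E = 66, V = 2E/3 = 44, F = 12 + 12 = 24.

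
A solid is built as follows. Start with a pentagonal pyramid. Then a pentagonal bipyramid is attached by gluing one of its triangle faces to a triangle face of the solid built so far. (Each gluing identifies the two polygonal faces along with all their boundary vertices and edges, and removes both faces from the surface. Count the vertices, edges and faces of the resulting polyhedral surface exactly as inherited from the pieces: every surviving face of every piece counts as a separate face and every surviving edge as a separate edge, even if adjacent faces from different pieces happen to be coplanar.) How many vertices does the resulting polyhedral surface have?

A pentagonal pyramid: V=6, E=10, F=6.
Attach a pentagonal bipyramid (V=7, E=15, F=10) along a 3-gon: merge 3 vertices and 3 edges, delete both glued faces → V=10, E=22, F=14.
Check: V − E + F = 10 − 22 + 14 = 2.

10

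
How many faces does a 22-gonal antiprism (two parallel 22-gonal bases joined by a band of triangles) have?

46

An antiprism on an n-gon has two n-gon caps and 2n triangles: V = 2·22 = 44, E = 4·22 = 88, F = 2·22 + 2 = 46.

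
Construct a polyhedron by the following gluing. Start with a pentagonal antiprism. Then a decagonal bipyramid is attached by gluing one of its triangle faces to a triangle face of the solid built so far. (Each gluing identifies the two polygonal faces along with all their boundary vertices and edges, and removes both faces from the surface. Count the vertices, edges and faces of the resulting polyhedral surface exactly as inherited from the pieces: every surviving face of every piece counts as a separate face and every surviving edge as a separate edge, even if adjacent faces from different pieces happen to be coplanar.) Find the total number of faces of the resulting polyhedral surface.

A pentagonal antiprism: V=10, E=20, F=12.
Attach a decagonal bipyramid (V=12, E=30, F=20) along a 3-gon: merge 3 vertices and 3 edges, delete both glued faces → V=19, E=47, F=30.
Check: V − E + F = 19 − 47 + 30 = 2.

30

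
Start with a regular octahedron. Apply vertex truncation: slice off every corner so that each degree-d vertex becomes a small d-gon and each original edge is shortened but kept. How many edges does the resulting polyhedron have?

36

The base solid has V = 6, E = 12, F = 8.
Truncation replaces each original edge-end by a new vertex, so V′ = 2E = 24.
Each original edge survives, and each old vertex of degree d contributes d new edges; summing degrees gives Σd = 2E, so E′ = E + 2E = 3E = 36.
Each original face survives and each original vertex becomes one new face: F′ = F + V = 14.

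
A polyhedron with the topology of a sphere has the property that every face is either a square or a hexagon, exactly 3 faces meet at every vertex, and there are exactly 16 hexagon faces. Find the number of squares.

Let x be the number of squares; then F = 16 + x.
Edge–face incidences: 2E = 6·16 + 4·x = 96 + 4x.
Every vertex has degree 3, so 3V = 2E.
Euler: V − E + F = 2 ⇒ (2E)/3 − E + (16 + x) = 2.
Multiply by 6: 2·(2E) − 3·(2E) + 6·(16 + x) = 12, i.e. 96 + 6x − (96 + 4x) = 12.
Collecting terms: 2x = 12, so x = 6.
Then 2E = 96 + 4·6 = 120, so E = 60, V = 2E/3 = 40, F = 16 + 6 = 22.

6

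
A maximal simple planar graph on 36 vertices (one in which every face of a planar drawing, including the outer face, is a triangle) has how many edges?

102

In a plane triangulation 3F = 2E and V − E + F = 2, so E = 3V − 6 = 3·36 − 6 = 102.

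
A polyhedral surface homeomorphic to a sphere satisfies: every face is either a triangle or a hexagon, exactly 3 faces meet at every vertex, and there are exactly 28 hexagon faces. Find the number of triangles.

Let x be the number of triangles; then F = 28 + x.
Edge–face incidences: 2E = 6·28 + 3·x = 168 + 3x.
Every vertex has degree 3, so 3V = 2E.
Euler: V − E + F = 2 ⇒ (2E)/3 − E + (28 + x) = 2.
Multiply by 6: 2·(2E) − 3·(2E) + 6·(28 + x) = 12, i.e. 168 + 6x − (168 + 3x) = 12.
Collecting terms: 3x = 12, so x = 4.
Then 2E = 168 + 3·4 = 180, so E = 90, V = 2E/3 = 60, F = 28 + 4 = 32.

4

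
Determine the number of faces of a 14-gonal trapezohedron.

28

The n-trapezohedron (dual of the n-antiprism) has V = 2·14 + 2 = 30, E = 4·14 = 56, F = 2·14 = 28.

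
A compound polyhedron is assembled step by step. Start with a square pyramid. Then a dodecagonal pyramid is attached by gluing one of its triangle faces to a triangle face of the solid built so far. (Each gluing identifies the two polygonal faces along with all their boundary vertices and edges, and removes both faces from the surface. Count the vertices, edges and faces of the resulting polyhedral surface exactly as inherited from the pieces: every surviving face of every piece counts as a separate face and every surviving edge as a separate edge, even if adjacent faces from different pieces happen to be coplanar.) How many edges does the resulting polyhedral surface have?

29

A square pyramid: V=5, E=8, F=5.
Attach a dodecagonal pyramid (V=13, E=24, F=13) along a 3-gon: merge 3 vertices and 3 edges, delete both glued faces → V=15, E=29, F=16.
Check: V − E + F = 15 − 29 + 16 = 2.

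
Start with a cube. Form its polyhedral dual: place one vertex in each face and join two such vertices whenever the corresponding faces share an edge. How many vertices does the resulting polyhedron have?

The base solid has V = 8, E = 12, F = 6.
The dual swaps V and F and preserves E: V′ = F = 6, E′ = E = 12, F′ = V = 8.

6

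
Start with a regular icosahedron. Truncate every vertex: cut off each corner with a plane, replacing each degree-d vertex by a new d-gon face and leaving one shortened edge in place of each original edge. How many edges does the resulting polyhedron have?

The base solid has V = 12, E = 30, F = 20.
Truncation replaces each original edge-end by a new vertex, so V′ = 2E = 60.
Each original edge survives, and each old vertex of degree d contributes d new edges; summing degrees gives Σd = 2E, so E′ = E + 2E = 3E = 90.
Each original face survives and each original vertex becomes one new face: F′ = F + V = 32.

90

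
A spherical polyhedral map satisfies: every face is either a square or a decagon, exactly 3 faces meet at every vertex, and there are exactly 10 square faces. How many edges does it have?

30

Let x be the number of decagons; then F = 10 + x.
Edge–face incidences: 2E = 4·10 + 10·x = 40 + 10x.
Every vertex has degree 3, so 3V = 2E.
Euler: V − E + F = 2 ⇒ (2E)/3 − E + (10 + x) = 2.
Multiply by 6: 2·(2E) − 3·(2E) + 6·(10 + x) = 12, i.e. 60 + 6x − (40 + 10x) = 12.
Collecting terms: −4x + 20 = 12, so −4x = −8, so x = 2.
Then 2E = 40 + 10·2 = 60, so E = 30, V = 2E/3 = 20, F = 10 + 2 = 12.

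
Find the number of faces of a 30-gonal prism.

32

A prism on an n-gon has two n-gon bases and n rectangular sides: V = 2·30 = 60, E = 3·30 = 90, F = 30 + 2 = 32.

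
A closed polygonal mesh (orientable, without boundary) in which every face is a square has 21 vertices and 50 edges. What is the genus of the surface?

3

Every face is a square and each edge borders two faces, so 4F = 2·50, giving F = 25.
χ = V − E + F = 21 − 50 + 25 = -4.
For a closed orientable surface χ = 2 − 2g, so g = (2 − (-4))/2 = 3.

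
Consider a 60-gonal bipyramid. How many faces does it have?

120

A bipyramid over an n-gon has 2n triangular faces and n + 2 vertices: V = 60 + 2 = 62, E = 3·60 = 180, F = 2·60 = 120.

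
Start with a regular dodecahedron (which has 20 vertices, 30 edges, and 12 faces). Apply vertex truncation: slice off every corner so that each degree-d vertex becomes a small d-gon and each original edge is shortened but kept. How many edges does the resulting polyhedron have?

90

Truncation replaces each original edge-end by a new vertex, so V′ = 2E = 60.
Each original edge survives, and each old vertex of degree d contributes d new edges; summing degrees gives Σd = 2E, so E′ = E + 2E = 3E = 90.
Each original face survives and each original vertex becomes one new face: F′ = F + V = 32.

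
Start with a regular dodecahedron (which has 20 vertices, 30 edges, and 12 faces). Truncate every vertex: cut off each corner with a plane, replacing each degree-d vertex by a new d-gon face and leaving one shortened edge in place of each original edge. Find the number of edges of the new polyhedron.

90

Truncation replaces each original edge-end by a new vertex, so V′ = 2E = 60.
Each original edge survives, and each old vertex of degree d contributes d new edges; summing degrees gives Σd = 2E, so E′ = E + 2E = 3E = 90.
Each original face survives and each original vertex becomes one new face: F′ = F + V = 32.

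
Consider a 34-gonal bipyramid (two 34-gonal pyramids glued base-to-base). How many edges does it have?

102

A bipyramid over an n-gon has 2n triangular faces and n + 2 vertices: V = 34 + 2 = 36, E = 3·34 = 102, F = 2·34 = 68.
Check: V − E + F = 36 − 102 + 68 = 2.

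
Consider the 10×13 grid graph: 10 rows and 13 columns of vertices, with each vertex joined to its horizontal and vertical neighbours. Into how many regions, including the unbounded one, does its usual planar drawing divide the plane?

109

The grid has V = 10·13 = 130 vertices and E = 10·12 + 13·9 = 237 edges.
F = 2 − V + E = 2 − 130 + 237 = 109.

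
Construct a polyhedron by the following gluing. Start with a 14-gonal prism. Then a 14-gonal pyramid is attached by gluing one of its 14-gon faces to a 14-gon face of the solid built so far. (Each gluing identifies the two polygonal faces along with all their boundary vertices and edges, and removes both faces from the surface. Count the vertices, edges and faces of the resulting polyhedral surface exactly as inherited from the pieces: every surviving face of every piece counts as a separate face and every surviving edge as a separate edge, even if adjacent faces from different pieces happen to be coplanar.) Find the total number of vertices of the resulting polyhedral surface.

29

A 14-gonal prism: V=28, E=42, F=16.
Attach a 14-gonal pyramid (V=15, E=28, F=15) along a 14-gon: merge 14 vertices and 14 edges, delete both glued faces → V=29, E=56, F=29.
Check: V − E + F = 29 − 56 + 29 = 2.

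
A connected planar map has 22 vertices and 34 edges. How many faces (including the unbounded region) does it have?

Euler's formula for a connected plane graph: V − E + F = 2, so F = 2 − 22 + 34 = 14.

14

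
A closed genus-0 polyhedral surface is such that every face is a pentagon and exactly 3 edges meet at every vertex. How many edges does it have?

30

Each face has 5 edges and each edge borders two faces, so 2E = 5F.
Each vertex has degree 3, so 3V = 2E and hence V = 5F/3.
Euler: V − E + F = 2 ⇒ (5F/3) − (5F/2) + F = 2.
Multiply by 6: (10 − 15 + 6)F = 12, i.e. 1F = 12.
So F = 12, E = 5·12/2 = 30, V = 5·12/3 = 20.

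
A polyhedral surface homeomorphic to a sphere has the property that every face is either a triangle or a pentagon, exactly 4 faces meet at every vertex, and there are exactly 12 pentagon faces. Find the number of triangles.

Let x be the number of triangles; then F = 12 + x.
Edge–face incidences: 2E = 5·12 + 3·x = 60 + 3x.
Every vertex has degree 4, so 4V = 2E.
Euler: V − E + F = 2 ⇒ (2E)/4 − E + (12 + x) = 2.
Multiply by 8: 2·(2E) − 4·(2E) + 8·(12 + x) = 16, i.e. 96 + 8x − 2·(60 + 3x) = 16.
Collecting terms: 2x − 24 = 16, so 2x = 40, so x = 20.
Then 2E = 60 + 3·20 = 120, so E = 60, V = 2E/4 = 30, F = 12 + 20 = 32.

20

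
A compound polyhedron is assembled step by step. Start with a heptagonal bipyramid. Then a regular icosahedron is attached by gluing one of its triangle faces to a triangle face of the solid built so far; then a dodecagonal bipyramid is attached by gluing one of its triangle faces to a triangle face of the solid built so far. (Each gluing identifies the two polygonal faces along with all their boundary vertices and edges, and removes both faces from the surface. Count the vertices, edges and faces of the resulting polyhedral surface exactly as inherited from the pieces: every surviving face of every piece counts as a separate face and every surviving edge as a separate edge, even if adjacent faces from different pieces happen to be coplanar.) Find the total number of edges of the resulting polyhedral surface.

81

A heptagonal bipyramid: V=9, E=21, F=14.
Attach a regular icosahedron (V=12, E=30, F=20) along a 3-gon: merge 3 vertices and 3 edges, delete both glued faces → V=18, E=48, F=32.
Attach a dodecagonal bipyramid (V=14, E=36, F=24) along a 3-gon: merge 3 vertices and 3 edges, delete both glued faces → V=29, E=81, F=54.
Check: V − E + F = 29 − 81 + 54 = 2.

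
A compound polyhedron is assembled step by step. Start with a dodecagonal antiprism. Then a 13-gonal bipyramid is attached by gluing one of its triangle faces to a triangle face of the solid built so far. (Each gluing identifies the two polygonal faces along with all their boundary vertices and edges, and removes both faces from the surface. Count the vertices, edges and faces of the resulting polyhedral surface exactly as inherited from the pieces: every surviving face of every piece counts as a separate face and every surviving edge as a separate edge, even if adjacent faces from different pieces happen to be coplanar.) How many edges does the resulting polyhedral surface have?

84

A dodecagonal antiprism: V=24, E=48, F=26.
Attach a 13-gonal bipyramid (V=15, E=39, F=26) along a 3-gon: merge 3 vertices and 3 edges, delete both glued faces → V=36, E=84, F=50.
Check: V − E + F = 36 − 84 + 50 = 2.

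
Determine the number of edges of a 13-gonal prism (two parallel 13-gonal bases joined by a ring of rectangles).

A prism on an n-gon has two n-gon bases and n rectangular sides: V = 2·13 = 26, E = 3·13 = 39, F = 13 + 2 = 15.

39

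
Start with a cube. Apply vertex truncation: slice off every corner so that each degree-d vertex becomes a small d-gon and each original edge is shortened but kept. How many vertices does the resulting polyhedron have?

The base solid has V = 8, E = 12, F = 6.
Truncation replaces each original edge-end by a new vertex, so V′ = 2E = 24.
Each original edge survives, and each old vertex of degree d contributes d new edges; summing degrees gives Σd = 2E, so E′ = E + 2E = 3E = 36.
Each original face survives and each original vertex becomes one new face: F′ = F + V = 14.

24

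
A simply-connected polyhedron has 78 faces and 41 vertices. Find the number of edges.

Here V − E + F = 2.
E = V + F − (2) = 41 + 78 − (2) = 117.

117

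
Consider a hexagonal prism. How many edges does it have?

18

A prism on an n-gon has two n-gon bases and n rectangular sides: V = 2·6 = 12, E = 3·6 = 18, F = 6 + 2 = 8.
Check: V − E + F = 12 − 18 + 8 = 2.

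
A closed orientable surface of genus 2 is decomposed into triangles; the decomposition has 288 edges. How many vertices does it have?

94

χ = 2 − 2·2 = -2, and every face is a triangle so 3F = 2E.
F = 2E/3 = 192. Then V = -2 + E − F = -2 + 288 − 192 = 94.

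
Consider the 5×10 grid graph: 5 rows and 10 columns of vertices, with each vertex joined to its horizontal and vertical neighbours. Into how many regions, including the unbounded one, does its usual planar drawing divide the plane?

37

The grid has V = 5·10 = 50 vertices and E = 5·9 + 10·4 = 85 edges.
F = 2 − V + E = 2 − 50 + 85 = 37.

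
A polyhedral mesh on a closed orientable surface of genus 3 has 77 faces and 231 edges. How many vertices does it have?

For a closed orientable surface of genus 3, χ = 2 − 2·3 = -4.
V = -4 + E − F = -4 + 231 − 77 = 150.

150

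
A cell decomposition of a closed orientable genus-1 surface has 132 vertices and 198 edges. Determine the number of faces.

66

For a closed orientable surface of genus 1, χ = 2 − 2·1 = 0.
F = 0 − V + E = 0 − 132 + 198 = 66.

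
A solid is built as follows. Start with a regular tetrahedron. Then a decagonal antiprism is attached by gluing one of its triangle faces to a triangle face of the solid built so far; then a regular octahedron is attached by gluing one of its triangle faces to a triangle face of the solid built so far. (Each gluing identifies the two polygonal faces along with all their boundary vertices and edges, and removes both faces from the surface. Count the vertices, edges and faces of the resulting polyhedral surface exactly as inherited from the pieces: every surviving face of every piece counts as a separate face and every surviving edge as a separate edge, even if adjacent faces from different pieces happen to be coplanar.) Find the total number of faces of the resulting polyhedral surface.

30

A regular tetrahedron: V=4, E=6, F=4.
Attach a decagonal antiprism (V=20, E=40, F=22) along a 3-gon: merge 3 vertices and 3 edges, delete both glued faces → V=21, E=43, F=24.
Attach a regular octahedron (V=6, E=12, F=8) along a 3-gon: merge 3 vertices and 3 edges, delete both glued faces → V=24, E=52, F=30.
Check: V − E + F = 24 − 52 + 30 = 2.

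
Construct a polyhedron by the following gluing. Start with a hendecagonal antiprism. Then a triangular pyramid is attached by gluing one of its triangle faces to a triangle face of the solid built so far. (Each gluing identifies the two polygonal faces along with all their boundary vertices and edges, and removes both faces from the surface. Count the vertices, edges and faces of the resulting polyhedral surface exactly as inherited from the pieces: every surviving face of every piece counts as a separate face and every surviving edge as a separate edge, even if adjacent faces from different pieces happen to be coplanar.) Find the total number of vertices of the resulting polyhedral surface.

A hendecagonal antiprism: V=22, E=44, F=24.
Attach a triangular pyramid (V=4, E=6, F=4) along a 3-gon: merge 3 vertices and 3 edges, delete both glued faces → V=23, E=47, F=26.
Check: V − E + F = 23 − 47 + 26 = 2.

23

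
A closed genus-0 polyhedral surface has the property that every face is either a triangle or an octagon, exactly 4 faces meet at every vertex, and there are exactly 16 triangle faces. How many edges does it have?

Let x be the number of octagons; then F = 16 + x.
Edge–face incidences: 2E = 3·16 + 8·x = 48 + 8x.
Every vertex has degree 4, so 4V = 2E.
Euler: V − E + F = 2 ⇒ (2E)/4 − E + (16 + x) = 2.
Multiply by 8: 2·(2E) − 4·(2E) + 8·(16 + x) = 16, i.e. 128 + 8x − 2·(48 + 8x) = 16.
Collecting terms: −8x + 32 = 16, so −8x = −16, so x = 2.
Then 2E = 48 + 8·2 = 64, so E = 32, V = 2E/4 = 16, F = 16 + 2 = 18.

32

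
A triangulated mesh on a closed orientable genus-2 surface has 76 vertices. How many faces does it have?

156

χ = 2 − 2·2 = -2, and every face is a triangle so 3F = 2E.
V − E + F = -2 with E = 3F/2 gives 76 − (3/2 − 1)·F = -2, so F = 156 and E = 234.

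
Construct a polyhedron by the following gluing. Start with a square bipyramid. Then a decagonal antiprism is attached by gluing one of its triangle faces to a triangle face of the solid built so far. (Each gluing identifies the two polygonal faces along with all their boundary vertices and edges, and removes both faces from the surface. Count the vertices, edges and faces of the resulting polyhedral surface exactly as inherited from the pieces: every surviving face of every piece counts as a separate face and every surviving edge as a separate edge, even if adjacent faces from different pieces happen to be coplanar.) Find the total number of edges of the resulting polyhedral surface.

49

A square bipyramid: V=6, E=12, F=8.
Attach a decagonal antiprism (V=20, E=40, F=22) along a 3-gon: merge 3 vertices and 3 edges, delete both glued faces → V=23, E=49, F=28.
Check: V − E + F = 23 − 49 + 28 = 2.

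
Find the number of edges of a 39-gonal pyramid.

A pyramid on an n-gon base has one n-gon and n triangles: V = 39 + 1 = 40, E = 2·39 = 78, F = 39 + 1 = 40.

78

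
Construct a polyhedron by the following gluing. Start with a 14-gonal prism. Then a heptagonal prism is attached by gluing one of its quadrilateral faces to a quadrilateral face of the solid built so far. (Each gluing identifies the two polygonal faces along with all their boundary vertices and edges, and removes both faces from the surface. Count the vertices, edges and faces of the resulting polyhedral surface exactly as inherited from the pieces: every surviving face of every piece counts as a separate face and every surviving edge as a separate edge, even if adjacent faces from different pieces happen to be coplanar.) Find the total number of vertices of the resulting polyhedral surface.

A 14-gonal prism: V=28, E=42, F=16.
Attach a heptagonal prism (V=14, E=21, F=9) along a 4-gon: merge 4 vertices and 4 edges, delete both glued faces → V=38, E=59, F=23.
Check: V − E + F = 38 − 59 + 23 = 2.

38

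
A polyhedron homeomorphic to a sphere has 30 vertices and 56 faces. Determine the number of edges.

Here V − E + F = 2.
E = V + F − (2) = 30 + 56 − (2) = 84.

84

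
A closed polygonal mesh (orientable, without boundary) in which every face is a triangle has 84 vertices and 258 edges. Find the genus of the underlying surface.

2

Every face is a triangle and each edge borders two faces, so 3F = 2·258, giving F = 172.
χ = V − E + F = 84 − 258 + 172 = -2.
For a closed orientable surface χ = 2 − 2g, so g = (2 − (-2))/2 = 2.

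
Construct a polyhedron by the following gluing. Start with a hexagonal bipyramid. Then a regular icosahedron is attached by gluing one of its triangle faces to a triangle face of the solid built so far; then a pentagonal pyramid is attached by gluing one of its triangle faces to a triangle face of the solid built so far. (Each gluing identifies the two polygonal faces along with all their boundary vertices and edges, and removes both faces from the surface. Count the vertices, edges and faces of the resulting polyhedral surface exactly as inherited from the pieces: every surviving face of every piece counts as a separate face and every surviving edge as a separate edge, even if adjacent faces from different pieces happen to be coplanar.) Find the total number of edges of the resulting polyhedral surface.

52

A hexagonal bipyramid: V=8, E=18, F=12.
Attach a regular icosahedron (V=12, E=30, F=20) along a 3-gon: merge 3 vertices and 3 edges, delete both glued faces → V=17, E=45, F=30.
Attach a pentagonal pyramid (V=6, E=10, F=6) along a 3-gon: merge 3 vertices and 3 edges, delete both glued faces → V=20, E=52, F=34.
Check: V − E + F = 20 − 52 + 34 = 2.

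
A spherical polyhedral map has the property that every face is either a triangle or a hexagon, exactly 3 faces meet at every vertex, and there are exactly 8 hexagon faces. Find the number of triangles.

Let x be the number of triangles; then F = 8 + x.
Edge–face incidences: 2E = 6·8 + 3·x = 48 + 3x.
Every vertex has degree 3, so 3V = 2E.
Euler: V − E + F = 2 ⇒ (2E)/3 − E + (8 + x) = 2.
Multiply by 6: 2·(2E) − 3·(2E) + 6·(8 + x) = 12, i.e. 48 + 6x − (48 + 3x) = 12.
Collecting terms: 3x = 12, so x = 4.
Then 2E = 48 + 3·4 = 60, so E = 30, V = 2E/3 = 20, F = 8 + 4 = 12.

4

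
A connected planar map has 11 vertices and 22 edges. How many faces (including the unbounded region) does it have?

13

Euler's formula for a connected plane graph: V − E + F = 2, so F = 2 − 11 + 22 = 13.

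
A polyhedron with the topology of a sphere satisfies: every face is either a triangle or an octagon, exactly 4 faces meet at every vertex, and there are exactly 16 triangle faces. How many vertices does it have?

16

Let x be the number of octagons; then F = 16 + x.
Edge–face incidences: 2E = 3·16 + 8·x = 48 + 8x.
Every vertex has degree 4, so 4V = 2E.
Euler: V − E + F = 2 ⇒ (2E)/4 − E + (16 + x) = 2.
Multiply by 8: 2·(2E) − 4·(2E) + 8·(16 + x) = 16, i.e. 128 + 8x − 2·(48 + 8x) = 16.
Collecting terms: −8x + 32 = 16, so −8x = −16, so x = 2.
Then 2E = 48 + 8·2 = 64, so E = 32, V = 2E/4 = 16, F = 16 + 2 = 18.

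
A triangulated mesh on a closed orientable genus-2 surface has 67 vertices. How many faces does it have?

138

χ = 2 − 2·2 = -2, and every face is a triangle so 3F = 2E.
V − E + F = -2 with E = 3F/2 gives 67 − (3/2 − 1)·F = -2, so F = 138 and E = 207.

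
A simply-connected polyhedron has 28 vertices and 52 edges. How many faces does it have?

Here V − E + F = 2.
F = 2 − V + E = 2 − 28 + 52 = 26.

26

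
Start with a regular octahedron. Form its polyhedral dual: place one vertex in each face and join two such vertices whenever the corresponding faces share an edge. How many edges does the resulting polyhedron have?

The base solid has V = 6, E = 12, F = 8.
The dual swaps V and F and preserves E: V′ = F = 8, E′ = E = 12, F′ = V = 6.

12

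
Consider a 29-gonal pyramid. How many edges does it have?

A pyramid on an n-gon base has one n-gon and n triangles: V = 29 + 1 = 30, E = 2·29 = 58, F = 29 + 1 = 30.
Check: V − E + F = 30 − 58 + 30 = 2.

58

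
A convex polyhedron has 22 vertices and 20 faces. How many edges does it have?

Here V − E + F = 2.
E = V + F − (2) = 22 + 20 − (2) = 40.

40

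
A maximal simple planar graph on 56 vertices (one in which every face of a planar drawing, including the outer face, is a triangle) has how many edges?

162

In a plane triangulation 3F = 2E and V − E + F = 2, so E = 3V − 6 = 3·56 − 6 = 162.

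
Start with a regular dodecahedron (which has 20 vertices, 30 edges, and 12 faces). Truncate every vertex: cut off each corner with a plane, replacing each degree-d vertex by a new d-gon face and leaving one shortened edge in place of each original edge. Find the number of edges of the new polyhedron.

Truncation replaces each original edge-end by a new vertex, so V′ = 2E = 60.
Each original edge survives, and each old vertex of degree d contributes d new edges; summing degrees gives Σd = 2E, so E′ = E + 2E = 3E = 90.
Each original face survives and each original vertex becomes one new face: F′ = F + V = 32.

90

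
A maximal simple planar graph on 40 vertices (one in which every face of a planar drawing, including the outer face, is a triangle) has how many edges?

114

In a plane triangulation 3F = 2E and V − E + F = 2, so E = 3V − 6 = 3·40 − 6 = 114.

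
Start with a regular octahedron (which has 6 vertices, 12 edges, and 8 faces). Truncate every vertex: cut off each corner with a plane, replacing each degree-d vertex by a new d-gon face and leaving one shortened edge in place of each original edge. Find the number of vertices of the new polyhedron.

24

Truncation replaces each original edge-end by a new vertex, so V′ = 2E = 24.
Each original edge survives, and each old vertex of degree d contributes d new edges; summing degrees gives Σd = 2E, so E′ = E + 2E = 3E = 36.
Each original face survives and each original vertex becomes one new face: F′ = F + V = 14.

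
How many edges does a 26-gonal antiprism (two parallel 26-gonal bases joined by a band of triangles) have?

104

An antiprism on an n-gon has two n-gon caps and 2n triangles: V = 2·26 = 52, E = 4·26 = 104, F = 2·26 + 2 = 54.
Check: V − E + F = 52 − 104 + 54 = 2.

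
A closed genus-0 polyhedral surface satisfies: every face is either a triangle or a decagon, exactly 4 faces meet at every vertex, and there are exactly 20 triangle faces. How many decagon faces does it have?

2

Let x be the number of decagons; then F = 20 + x.
Edge–face incidences: 2E = 3·20 + 10·x = 60 + 10x.
Every vertex has degree 4, so 4V = 2E.
Euler: V − E + F = 2 ⇒ (2E)/4 − E + (20 + x) = 2.
Multiply by 8: 2·(2E) − 4·(2E) + 8·(20 + x) = 16, i.e. 160 + 8x − 2·(60 + 10x) = 16.
Collecting terms: −12x + 40 = 16, so −12x = −24, so x = 2.
Then 2E = 60 + 10·2 = 80, so E = 40, V = 2E/4 = 20, F = 20 + 2 = 22.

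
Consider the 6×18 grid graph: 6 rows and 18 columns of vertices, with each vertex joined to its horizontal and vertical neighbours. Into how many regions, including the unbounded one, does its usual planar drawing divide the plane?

The grid has V = 6·18 = 108 vertices and E = 6·17 + 18·5 = 192 edges.
F = 2 − V + E = 2 − 108 + 192 = 86.

86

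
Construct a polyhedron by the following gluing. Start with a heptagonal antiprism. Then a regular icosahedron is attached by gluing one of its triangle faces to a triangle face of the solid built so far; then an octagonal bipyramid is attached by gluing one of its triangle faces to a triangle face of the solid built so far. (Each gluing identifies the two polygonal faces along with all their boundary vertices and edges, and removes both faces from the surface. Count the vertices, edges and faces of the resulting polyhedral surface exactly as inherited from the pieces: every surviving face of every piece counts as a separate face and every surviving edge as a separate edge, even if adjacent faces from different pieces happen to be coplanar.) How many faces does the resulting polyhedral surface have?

A heptagonal antiprism: V=14, E=28, F=16.
Attach a regular icosahedron (V=12, E=30, F=20) along a 3-gon: merge 3 vertices and 3 edges, delete both glued faces → V=23, E=55, F=34.
Attach an octagonal bipyramid (V=10, E=24, F=16) along a 3-gon: merge 3 vertices and 3 edges, delete both glued faces → V=30, E=76, F=48.
Check: V − E + F = 30 − 76 + 48 = 2.

48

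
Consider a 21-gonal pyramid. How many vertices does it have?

A pyramid on an n-gon base has one n-gon and n triangles: V = 21 + 1 = 22, E = 2·21 = 42, F = 21 + 1 = 22.
Check: V − E + F = 22 − 42 + 22 = 2.

22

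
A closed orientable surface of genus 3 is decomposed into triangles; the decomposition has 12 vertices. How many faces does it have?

χ = 2 − 2·3 = -4, and every face is a triangle so 3F = 2E.
V − E + F = -4 with E = 3F/2 gives 12 − (3/2 − 1)·F = -4, so F = 32 and E = 48.

32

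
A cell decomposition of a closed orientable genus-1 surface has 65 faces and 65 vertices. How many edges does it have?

For a closed orientable surface of genus 1, χ = 2 − 2·1 = 0.
E = V + F − (0) = 65 + 65 − (0) = 130.

130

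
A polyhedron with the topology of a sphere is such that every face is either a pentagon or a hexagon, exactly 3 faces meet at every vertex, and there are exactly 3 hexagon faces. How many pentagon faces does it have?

12

Let x be the number of pentagons; then F = 3 + x.
Edge–face incidences: 2E = 6·3 + 5·x = 18 + 5x.
Every vertex has degree 3, so 3V = 2E.
Euler: V − E + F = 2 ⇒ (2E)/3 − E + (3 + x) = 2.
Multiply by 6: 2·(2E) − 3·(2E) + 6·(3 + x) = 12, i.e. 18 + 6x − (18 + 5x) = 12.
Collecting terms: x = 12.
Then 2E = 18 + 5·12 = 78, so E = 39, V = 2E/3 = 26, F = 3 + 12 = 15.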